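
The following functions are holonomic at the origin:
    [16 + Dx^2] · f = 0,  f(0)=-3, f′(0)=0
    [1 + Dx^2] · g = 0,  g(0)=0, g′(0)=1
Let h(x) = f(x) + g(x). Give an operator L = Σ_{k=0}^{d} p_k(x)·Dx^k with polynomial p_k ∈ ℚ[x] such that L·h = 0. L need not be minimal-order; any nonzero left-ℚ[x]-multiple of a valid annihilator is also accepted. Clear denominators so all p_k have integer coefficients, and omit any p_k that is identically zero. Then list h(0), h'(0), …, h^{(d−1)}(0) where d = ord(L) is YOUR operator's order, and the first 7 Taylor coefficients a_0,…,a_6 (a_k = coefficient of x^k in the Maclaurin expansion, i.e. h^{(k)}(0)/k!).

f: a_k = -3, 0, 24, 0, -32, 0, 256/15, …
g: a_k = 0, 1, 0, -1/6, 0, 1/120, 0, …
h₀=f+g: left-lcm gives L₀, ord ≤ 4.
L = 16 + 17·Dx^2 + Dx^4  (order 4).
h: a_k = -3, 1, 24, -1/6, -32, 1/120, 256/15, …
ICs: h(0) = -3, h′(0) = 1, h′′(0) = 48, h′′′(0) = -1.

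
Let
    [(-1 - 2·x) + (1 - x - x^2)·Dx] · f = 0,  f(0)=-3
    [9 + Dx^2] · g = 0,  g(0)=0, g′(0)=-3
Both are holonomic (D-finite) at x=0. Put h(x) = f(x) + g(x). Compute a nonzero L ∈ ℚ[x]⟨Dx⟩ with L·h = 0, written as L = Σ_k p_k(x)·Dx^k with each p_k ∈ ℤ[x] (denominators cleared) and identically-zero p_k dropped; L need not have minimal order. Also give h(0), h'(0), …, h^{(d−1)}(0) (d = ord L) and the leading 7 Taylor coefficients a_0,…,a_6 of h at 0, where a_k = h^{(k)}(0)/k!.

L = (243 + 432·x - 81·x^2 + 216·x^3 + 405·x^4 + 162·x^5) + (-117 + 225·x + 36·x^2 - 297·x^3 + 54·x^4 + 243·x^5 + 81·x^6)·Dx + (27 + 48·x - 9·x^2 + 24·x^3 + 45·x^4 + 18·x^5)·Dx^2 + (-13 + 25·x + 4·x^2 - 33·x^3 + 6·x^4 + 27·x^5 + 9·x^6)·Dx^3  (order 3).
h: a_k = -3, -6, -6, -9/2, -15, -1041/40, -39, …
ICs: h(0) = -3, h′(0) = -6, h′′(0) = -12.

f: a_k = -3, -3, -6, -9, -15, -24, -39, …
g: a_k = 0, -3, 0, 9/2, 0, -81/40, 0, …
f+g: L₀ = lclm(L_f,L_g), ord ≤ 1+2.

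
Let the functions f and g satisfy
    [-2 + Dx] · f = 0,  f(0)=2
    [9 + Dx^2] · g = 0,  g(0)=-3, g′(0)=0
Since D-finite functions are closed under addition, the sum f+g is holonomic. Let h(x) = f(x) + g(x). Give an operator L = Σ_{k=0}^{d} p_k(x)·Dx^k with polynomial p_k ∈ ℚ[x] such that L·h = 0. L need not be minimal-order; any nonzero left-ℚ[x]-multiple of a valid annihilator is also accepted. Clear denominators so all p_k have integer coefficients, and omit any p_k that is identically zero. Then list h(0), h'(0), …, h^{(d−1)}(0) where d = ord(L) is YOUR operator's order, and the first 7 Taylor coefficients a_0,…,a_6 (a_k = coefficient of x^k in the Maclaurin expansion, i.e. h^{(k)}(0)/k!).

L = -18 + 9·Dx - 2·Dx^2 + Dx^3  (order 3).
h: a_k = -1, 4, 35/2, 8/3, -211/24, 8/15, 463/144, …
ICs: h(0) = -1, h′(0) = 4, h′′(0) = 35.

f: a_k = 2, 4, 4, 8/3, 4/3, 8/15, 8/45, …
g: a_k = -3, 0, 27/2, 0, -81/8, 0, 243/80, …
h₀=f+g: left-lcm gives L₀, ord ≤ 3.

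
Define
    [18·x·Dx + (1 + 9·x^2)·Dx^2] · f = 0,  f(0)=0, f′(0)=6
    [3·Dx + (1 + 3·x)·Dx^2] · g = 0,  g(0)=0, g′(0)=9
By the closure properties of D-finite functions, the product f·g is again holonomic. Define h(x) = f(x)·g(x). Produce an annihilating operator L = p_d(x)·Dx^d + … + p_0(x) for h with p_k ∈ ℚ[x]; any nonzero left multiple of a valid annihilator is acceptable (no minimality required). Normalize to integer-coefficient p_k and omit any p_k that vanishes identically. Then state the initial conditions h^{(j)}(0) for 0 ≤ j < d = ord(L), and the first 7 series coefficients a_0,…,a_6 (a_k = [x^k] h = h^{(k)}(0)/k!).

L = (648 + 3564·x + 19440·x^2 + 113724·x^3 + 262440·x^4 + 341172·x^5 + 236196·x^7)·Dx + (162 + 3348·x + 24948·x^2 + 117612·x^3 + 396576·x^4 + 813564·x^5 + 918540·x^6 + 236196·x^7 + 826686·x^8)·Dx^2 + (36 + 576·x + 5184·x^2 + 25272·x^3 + 87480·x^4 + 227448·x^5 + 419904·x^6 + 472392·x^7 + 236196·x^8 + 472392·x^9)·Dx^3 + (5 + 54·x + 333·x^2 + 1512·x^3 + 5346·x^4 + 14580·x^5 + 30618·x^6 + 52488·x^7 + 59049·x^8 + 39366·x^9 + 59049·x^10)·Dx^4  (order 4).
h: a_k = 0, 0, 54, -81, 0, -243/2, 6318/5, …
ICs: h(0) = 0, h′(0) = 0, h′′(0) = 108, h′′′(0) = -486.

f: a_k = 0, 6, 0, -18, 0, 486/5, 0, …
g: a_k = 0, 9, -27/2, 27, -243/4, 729/5, -729/2, …
Sym-product of L_f,L_g gives L₀ (≤ ord 4).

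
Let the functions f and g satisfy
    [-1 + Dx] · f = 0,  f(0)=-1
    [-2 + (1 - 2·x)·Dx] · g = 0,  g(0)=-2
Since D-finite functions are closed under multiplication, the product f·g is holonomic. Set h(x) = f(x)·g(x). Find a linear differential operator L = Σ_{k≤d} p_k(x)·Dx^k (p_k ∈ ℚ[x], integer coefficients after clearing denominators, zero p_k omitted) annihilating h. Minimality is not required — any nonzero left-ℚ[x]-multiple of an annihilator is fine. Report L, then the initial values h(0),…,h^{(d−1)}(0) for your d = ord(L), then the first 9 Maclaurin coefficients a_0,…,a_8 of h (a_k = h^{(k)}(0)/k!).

f: a_k = -1, -1, -1/2, -1/6, -1/24, -1/120, -1/720, -1/5040, -1/40320, …
g: a_k = -2, -4, -8, -16, -32, -64, -128, -256, -512, …
h₀=f·g: eliminate ⇒ L₀, order ≤ 1·1.
L = (3 - 2·x) + (-1 + 2·x)·Dx  (order 1).
h: a_k = 2, 6, 13, 79/3, 211/4, 6331/60, 75973/360, 354541/840, 17017969/20160, …
ICs: h(0) = 2.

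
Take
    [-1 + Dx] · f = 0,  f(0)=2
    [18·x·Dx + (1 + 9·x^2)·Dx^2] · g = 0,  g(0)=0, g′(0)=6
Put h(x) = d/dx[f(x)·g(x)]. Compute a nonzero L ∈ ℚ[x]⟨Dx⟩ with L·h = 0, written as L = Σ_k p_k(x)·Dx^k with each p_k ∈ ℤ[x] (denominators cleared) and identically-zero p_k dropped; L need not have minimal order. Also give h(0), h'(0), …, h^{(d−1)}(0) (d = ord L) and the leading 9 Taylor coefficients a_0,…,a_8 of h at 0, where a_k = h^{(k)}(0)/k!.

f: a_k = 2, 2, 1, 1/3, 1/12, 1/60, 1/360, 1/2520, 1/20160, …
g: a_k = 0, 6, 0, -18, 0, 486/5, 0, -4374/7, 0, …
L₀ := L_f ⊗_s L_g (sym. prod.), ord ≤ 2.
h₀' ⇒ L via d/dx closure of L₀.
L = (-17 - 36·x + 504·x^2 - 324·x^3 + 81·x^4) + (16 + 54·x - 522·x^2 + 486·x^3 - 162·x^4)·Dx + (1 - 18·x + 18·x^2 - 162·x^3 + 81·x^4)·Dx^2  (order 2).
h: a_k = 12, 24, -90, -136, 1769/2, 1131, -484679/60, -1022794/105, 81962427/1120, …
ICs: h(0) = 12, h′(0) = 24.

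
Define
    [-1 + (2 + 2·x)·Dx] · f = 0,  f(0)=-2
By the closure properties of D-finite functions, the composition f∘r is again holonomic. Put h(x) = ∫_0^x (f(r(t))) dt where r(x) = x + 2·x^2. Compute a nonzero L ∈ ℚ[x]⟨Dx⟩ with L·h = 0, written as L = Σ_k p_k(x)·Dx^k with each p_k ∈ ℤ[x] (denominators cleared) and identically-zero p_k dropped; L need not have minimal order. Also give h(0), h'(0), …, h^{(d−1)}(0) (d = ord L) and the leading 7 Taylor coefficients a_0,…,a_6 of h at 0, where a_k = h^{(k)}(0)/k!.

L = (-1 - 4·x)·Dx + (2 + 2·x + 4·x^2)·Dx^2  (order 2).
h: a_k = 0, -2, -1/2, -7/12, 7/32, 21/320, -119/768, …
ICs: h(0) = 0, h′(0) = -2.

f: a_k = -2, -1, 1/4, -1/8, 5/64, -7/128, 21/512, …
f∘r: x↦r, Dx↦Dx/r' in L_f ⇒ L₀.
h=∫h₀ ⇒ L = L₀·Dx.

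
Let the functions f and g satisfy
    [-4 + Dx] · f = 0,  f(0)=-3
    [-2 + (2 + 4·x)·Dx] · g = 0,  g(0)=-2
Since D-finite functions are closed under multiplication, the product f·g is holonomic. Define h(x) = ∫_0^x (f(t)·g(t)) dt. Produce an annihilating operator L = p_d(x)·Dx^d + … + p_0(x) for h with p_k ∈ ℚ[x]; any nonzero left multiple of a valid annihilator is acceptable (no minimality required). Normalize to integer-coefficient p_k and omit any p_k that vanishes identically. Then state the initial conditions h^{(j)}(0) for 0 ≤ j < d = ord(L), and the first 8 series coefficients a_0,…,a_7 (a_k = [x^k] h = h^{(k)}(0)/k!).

f: a_k = -3, -12, -24, -32, -32, -128/5, -256/15, -1024/105, …
g: a_k = -2, -2, 1, -1, 5/4, -7/4, 21/8, -33/8, …
f·g: L₀ = L_f ⊗_s L_g, ord ≤ 1·1.
Integrate: L := L₀·Dx.
L = (-5 - 8·x)·Dx + (1 + 2·x)·Dx^2  (order 2).
h: a_k = 0, 6, 15, 23, 103/4, 449/20, 1949/120, 1643/168, …
ICs: h(0) = 0, h′(0) = 6.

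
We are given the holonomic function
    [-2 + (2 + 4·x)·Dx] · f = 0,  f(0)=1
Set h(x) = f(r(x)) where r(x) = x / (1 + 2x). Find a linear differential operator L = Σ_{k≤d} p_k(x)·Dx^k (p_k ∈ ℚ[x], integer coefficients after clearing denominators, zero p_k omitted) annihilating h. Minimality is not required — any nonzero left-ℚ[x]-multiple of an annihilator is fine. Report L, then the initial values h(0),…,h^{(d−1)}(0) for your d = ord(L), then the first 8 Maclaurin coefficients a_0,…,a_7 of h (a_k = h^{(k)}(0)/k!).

f: a_k = 1, 1, -1/2, 1/2, -5/8, 7/8, -21/16, 33/16, …
f∘r: x↦r, Dx↦Dx/r' in L_f ⇒ L₀.
L = -1 + (1 + 6·x + 8·x^2)·Dx  (order 1).
h: a_k = 1, 1, -5/2, 13/2, -141/8, 399/8, -2353/16, 7205/16, …
ICs: h(0) = 1.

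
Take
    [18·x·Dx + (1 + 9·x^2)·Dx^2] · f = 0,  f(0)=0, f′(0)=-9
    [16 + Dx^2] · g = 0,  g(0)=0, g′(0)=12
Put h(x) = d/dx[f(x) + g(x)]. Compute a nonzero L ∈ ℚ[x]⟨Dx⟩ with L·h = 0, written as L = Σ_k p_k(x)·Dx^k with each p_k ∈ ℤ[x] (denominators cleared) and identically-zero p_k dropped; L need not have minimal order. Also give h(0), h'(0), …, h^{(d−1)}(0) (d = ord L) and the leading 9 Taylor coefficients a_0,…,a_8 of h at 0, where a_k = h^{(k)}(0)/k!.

f: a_k = 0, -9, 0, 27, 0, -729/5, 0, 6561/7, 0, …
g: a_k = 0, 12, 0, -32, 0, 128/5, 0, -1024/105, 0, …
Sum ⇒ L₀ = lclm(L_f,L_g) in ℚ(x)⟨Dx⟩.
h=h₀': d/dx-closure on L₀ ⇒ L.
L = (-13248·x + 181440·x^3 + 186624·x^5) + (-16 + 6048·x^2 + 66096·x^4 + 93312·x^6)·Dx + (-828·x + 11340·x^3 + 11664·x^5)·Dx^2 + (-1 + 378·x^2 + 4131·x^4 + 5832·x^6)·Dx^3  (order 3).
h: a_k = 3, 0, -15, 0, -601, 0, 97391/15, 0, -6198097/105, …
ICs: h(0) = 3, h′(0) = 0, h′′(0) = -30.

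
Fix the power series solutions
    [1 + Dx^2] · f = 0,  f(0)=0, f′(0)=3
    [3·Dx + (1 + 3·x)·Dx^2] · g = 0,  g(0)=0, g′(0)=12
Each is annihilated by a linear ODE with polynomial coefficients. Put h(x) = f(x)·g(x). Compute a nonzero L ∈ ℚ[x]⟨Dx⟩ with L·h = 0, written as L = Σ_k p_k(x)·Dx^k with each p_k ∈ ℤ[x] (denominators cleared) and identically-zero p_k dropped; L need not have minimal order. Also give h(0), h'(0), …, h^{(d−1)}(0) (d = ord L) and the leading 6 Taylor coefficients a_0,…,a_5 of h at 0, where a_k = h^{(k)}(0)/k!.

L = (-203 - 222·x - 189·x^2 + 432·x^3 + 324·x^4) + (-84 - 108·x + 648·x^2 + 648·x^3)·Dx + (-208 - 228·x - 54·x^2 + 864·x^3 + 648·x^4)·Dx^2 + (-84 - 108·x + 648·x^2 + 648·x^3)·Dx^3 + (-5 - 6·x + 135·x^2 + 432·x^3 + 324·x^4)·Dx^4  (order 4).
h: a_k = 0, 0, 36, -54, 102, -234, …
ICs: h(0) = 0, h′(0) = 0, h′′(0) = 72, h′′′(0) = -324.

f: a_k = 0, 3, 0, -1/2, 0, 1/40, …
g: a_k = 0, 12, -18, 36, -81, 972/5, …
L₀ := L_f ⊗_s L_g (sym. prod.), ord ≤ 4.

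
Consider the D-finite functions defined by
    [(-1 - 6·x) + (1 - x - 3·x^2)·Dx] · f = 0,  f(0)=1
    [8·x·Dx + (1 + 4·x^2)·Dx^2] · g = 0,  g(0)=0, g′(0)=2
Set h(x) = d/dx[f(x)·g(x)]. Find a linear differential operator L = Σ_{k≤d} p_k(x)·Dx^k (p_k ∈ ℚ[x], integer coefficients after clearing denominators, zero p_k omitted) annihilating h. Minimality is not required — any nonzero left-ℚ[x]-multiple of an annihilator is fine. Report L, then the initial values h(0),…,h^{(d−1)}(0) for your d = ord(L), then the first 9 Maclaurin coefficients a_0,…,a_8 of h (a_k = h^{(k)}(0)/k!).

L = (22 + 1032·x^2 + 1152·x^3 + 5184·x^4) + (13 + 86·x + 132·x^2 + 600·x^3 + 1152·x^4 + 3456·x^5)·Dx + (-3 - x - 35·x^2 + 44·x^3 + 16·x^4 + 192·x^5 + 432·x^6)·Dx^2  (order 2).
h: a_k = 2, 4, 16, 136/3, 506/3, 2032/5, 15818/15, 297232/105, 271744/35, …
ICs: h(0) = 2, h′(0) = 4.

f: a_k = 1, 1, 4, 7, 19, 40, 97, 217, 508, …
g: a_k = 0, 2, 0, -8/3, 0, 32/5, 0, -128/7, 0, …
Sym-product of L_f,L_g gives L₀ (≤ ord 2).
h=h₀': d/dx-closure on L₀ ⇒ L.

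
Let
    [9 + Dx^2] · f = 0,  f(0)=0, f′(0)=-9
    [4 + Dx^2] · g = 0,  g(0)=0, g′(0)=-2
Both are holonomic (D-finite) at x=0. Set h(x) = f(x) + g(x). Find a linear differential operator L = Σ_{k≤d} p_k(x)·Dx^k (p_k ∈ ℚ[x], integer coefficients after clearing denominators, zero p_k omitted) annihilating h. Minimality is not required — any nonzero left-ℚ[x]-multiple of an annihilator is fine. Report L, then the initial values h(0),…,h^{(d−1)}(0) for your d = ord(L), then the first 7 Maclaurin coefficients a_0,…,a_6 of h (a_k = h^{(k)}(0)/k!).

f: a_k = 0, -9, 0, 27/2, 0, -243/40, 0, …
g: a_k = 0, -2, 0, 4/3, 0, -4/15, 0, …
Sum ⇒ L₀ = lclm(L_f,L_g) in ℚ(x)⟨Dx⟩.
L = 36 + 13·Dx^2 + Dx^4  (order 4).
h: a_k = 0, -11, 0, 89/6, 0, -761/120, 0, …
ICs: h(0) = 0, h′(0) = -11, h′′(0) = 0, h′′′(0) = 89.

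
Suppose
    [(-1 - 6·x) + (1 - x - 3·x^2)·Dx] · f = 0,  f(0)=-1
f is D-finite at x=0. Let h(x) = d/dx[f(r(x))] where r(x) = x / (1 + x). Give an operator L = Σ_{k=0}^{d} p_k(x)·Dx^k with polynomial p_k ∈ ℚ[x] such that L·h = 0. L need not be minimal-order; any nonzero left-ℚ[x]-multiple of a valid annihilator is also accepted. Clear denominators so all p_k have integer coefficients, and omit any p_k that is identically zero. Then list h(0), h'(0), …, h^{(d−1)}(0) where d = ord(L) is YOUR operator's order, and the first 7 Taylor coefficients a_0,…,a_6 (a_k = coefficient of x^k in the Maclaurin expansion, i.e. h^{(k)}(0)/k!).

f: a_k = -1, -1, -4, -7, -19, -40, -97, …
Change of var in L_f (x↦r) gives L₀.
Differentiate: ansatz ord ≤ ord L₀ ⇒ L.
L = (6 + 18·x + 72·x^2 + 42·x^3) + (-1 - 9·x - 12·x^2 + 17·x^3 + 21·x^4)·Dx  (order 1).
h: a_k = -1, -6, 0, -36, 45, -216, 441, …
ICs: h(0) = -1.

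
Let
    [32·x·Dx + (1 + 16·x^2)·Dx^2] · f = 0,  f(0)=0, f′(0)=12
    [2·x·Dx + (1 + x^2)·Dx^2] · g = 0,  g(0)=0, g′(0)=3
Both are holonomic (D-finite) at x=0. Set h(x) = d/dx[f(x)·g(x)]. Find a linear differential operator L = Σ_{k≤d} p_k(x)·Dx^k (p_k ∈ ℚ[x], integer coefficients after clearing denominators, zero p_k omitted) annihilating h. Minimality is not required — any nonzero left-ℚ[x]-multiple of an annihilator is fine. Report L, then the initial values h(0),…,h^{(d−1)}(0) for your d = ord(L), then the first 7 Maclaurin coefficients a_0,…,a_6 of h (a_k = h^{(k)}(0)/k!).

f: a_k = 0, 12, 0, -64, 0, 3072/5, 0, …
g: a_k = 0, 3, 0, -1, 0, 3/5, 0, …
h₀=f·g: eliminate ⇒ L₀, order ≤ 2·2.
Derive L from L₀ (diff closure).
L = (-384·x - 10880·x^3 - 16384·x^5 + 34816·x^7 + 98304·x^9) + (-68 - 3916·x^2 - 19584·x^4 - 14336·x^6 + 121856·x^8 + 147456·x^10)·Dx + (-136·x - 2632·x^3 - 6528·x^5 + 16448·x^7 + 69632·x^9 + 49152·x^11)·Dx^2 + (-1 - 34·x^2 - 305·x^4 + 4880·x^8 + 8704·x^10 + 4096·x^12)·Dx^3  (order 3).
h: a_k = 0, 72, 0, -816, 0, 57432/5, 0, …
ICs: h(0) = 0, h′(0) = 72, h′′(0) = 0.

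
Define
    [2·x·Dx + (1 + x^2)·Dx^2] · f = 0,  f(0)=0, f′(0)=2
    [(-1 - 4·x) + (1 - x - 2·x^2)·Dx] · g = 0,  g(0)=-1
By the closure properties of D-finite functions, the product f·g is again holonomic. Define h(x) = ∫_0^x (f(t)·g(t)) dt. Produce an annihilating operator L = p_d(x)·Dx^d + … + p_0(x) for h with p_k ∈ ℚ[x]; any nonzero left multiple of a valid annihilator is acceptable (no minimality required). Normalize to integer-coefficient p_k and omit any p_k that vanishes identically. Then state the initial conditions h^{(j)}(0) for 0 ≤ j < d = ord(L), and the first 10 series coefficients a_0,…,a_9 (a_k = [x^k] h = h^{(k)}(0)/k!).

L = (4 + 2·x + 12·x^2)·Dx + (2 + 6·x + 4·x^2 + 12·x^3)·Dx^2 + (-1 + x + x^2 + x^3 + 2·x^4)·Dx^3  (order 3).
h: a_k = 0, 0, -1, -2/3, -4/3, -28/15, -17/5, -586/105, -2089/210, -368/21, …
ICs: h(0) = 0, h′(0) = 0, h′′(0) = -2.

f: a_k = 0, 2, 0, -2/3, 0, 2/5, 0, -2/7, 0, 2/9, …
g: a_k = -1, -1, -3, -5, -11, -21, -43, -85, -171, -341, …
Product ⇒ symmetric product L₀, ord ≤ 2.
h=∫h₀ ⇒ L = L₀·Dx.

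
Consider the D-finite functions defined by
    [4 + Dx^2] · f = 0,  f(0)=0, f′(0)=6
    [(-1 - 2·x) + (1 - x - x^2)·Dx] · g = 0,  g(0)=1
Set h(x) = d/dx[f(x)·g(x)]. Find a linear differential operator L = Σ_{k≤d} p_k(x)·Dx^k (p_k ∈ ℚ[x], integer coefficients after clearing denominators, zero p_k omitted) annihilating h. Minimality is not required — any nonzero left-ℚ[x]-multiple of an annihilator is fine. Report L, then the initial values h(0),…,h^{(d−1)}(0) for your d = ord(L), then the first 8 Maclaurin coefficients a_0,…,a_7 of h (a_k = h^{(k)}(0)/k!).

f: a_k = 0, 6, 0, -4, 0, 4/5, 0, -8/105, …
g: a_k = 1, 1, 2, 3, 5, 8, 13, 21, …
Sym-product of L_f,L_g gives L₀ (≤ ord 2).
Derive L from L₀ (diff closure).
L = (-6 - 16·x - 8·x^2 + 16·x^3 + 8·x^4) + (-1 + 2·x + 12·x^2 + 8·x^3)·Dx + (1 - 3·x - x^2 + 4·x^3 + 2·x^4)·Dx^2  (order 2).
h: a_k = 6, 12, 24, 56, 114, 1104/5, 1250/3, 80912/105, …
ICs: h(0) = 6, h′(0) = 12.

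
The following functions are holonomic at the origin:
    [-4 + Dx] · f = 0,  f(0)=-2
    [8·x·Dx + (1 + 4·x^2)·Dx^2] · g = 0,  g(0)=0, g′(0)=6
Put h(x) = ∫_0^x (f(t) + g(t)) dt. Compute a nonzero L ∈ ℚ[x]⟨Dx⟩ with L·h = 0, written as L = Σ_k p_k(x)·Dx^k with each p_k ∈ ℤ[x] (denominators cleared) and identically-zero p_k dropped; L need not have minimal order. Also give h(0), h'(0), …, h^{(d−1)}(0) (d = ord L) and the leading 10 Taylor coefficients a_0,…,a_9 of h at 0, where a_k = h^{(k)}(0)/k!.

f: a_k = -2, -8, -16, -64/3, -64/3, -256/15, -512/45, -2048/315, -1024/315, -4096/2835, …
g: a_k = 0, 6, 0, -8, 0, 96/5, 0, -384/7, 0, 512/3, …
h₀=f+g: left-lcm gives L₀, ord ≤ 3.
h=∫₀ˣh₀: take L = L₀·Dx.
L = (8 - 32·x - 96·x^2 - 128·x^3)·Dx^2 + (-6 - 8·x^2 - 64·x^4)·Dx^3 + (1 + 2·x + 8·x^2 + 8·x^3 + 16·x^4)·Dx^4  (order 4).
h: a_k = 0, -2, -1, -16/3, -22/3, -64/15, 16/45, -512/315, -2416/315, -1024/2835, …
ICs: h(0) = 0, h′(0) = -2, h′′(0) = -2, h′′′(0) = -32.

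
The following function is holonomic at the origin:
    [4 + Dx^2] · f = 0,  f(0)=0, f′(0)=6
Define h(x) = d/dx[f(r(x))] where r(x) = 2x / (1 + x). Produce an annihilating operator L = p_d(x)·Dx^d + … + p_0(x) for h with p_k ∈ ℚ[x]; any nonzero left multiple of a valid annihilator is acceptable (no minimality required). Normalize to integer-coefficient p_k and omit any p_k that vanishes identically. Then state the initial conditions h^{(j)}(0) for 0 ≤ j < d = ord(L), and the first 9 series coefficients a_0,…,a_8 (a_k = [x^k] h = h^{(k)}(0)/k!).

f: a_k = 0, 6, 0, -4, 0, 4/5, 0, -8/105, 0, …
Substitute x→r, Dx→(1/r')Dx; clear ⇒ L₀.
Derive L from L₀ (diff closure).
L = (22 + 12·x + 6·x^2) + (6 + 18·x + 18·x^2 + 6·x^3)·Dx + (1 + 4·x + 6·x^2 + 4·x^3 + x^4)·Dx^2  (order 2).
h: a_k = 12, -24, -60, 336, -772, 1080, -9844/15, -20128/15, 120412/21, …
ICs: h(0) = 12, h′(0) = -24.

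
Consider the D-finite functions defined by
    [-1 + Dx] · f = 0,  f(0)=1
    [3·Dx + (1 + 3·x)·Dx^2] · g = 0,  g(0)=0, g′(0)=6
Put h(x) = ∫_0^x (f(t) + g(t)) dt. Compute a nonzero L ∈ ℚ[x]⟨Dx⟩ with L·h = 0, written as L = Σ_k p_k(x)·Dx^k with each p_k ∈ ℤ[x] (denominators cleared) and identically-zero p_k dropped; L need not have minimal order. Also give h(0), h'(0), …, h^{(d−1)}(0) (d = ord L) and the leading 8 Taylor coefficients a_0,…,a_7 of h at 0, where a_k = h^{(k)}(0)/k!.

f: a_k = 1, 1, 1/2, 1/6, 1/24, 1/120, 1/720, 1/5040, …
g: a_k = 0, 6, -9, 18, -81/2, 486/5, -243, 4374/7, …
f+g: L₀ = lclm(L_f,L_g), ord ≤ 1+2.
Integrate: L := L₀·Dx.
L = (-21 - 9·x)·Dx^2 + (17 - 6·x - 9·x^2)·Dx^3 + (4 + 15·x + 9·x^2)·Dx^4  (order 4).
h: a_k = 0, 1, 7/2, -17/6, 109/24, -971/120, 2333/144, -174959/5040, …
ICs: h(0) = 0, h′(0) = 1, h′′(0) = 7, h′′′(0) = -17.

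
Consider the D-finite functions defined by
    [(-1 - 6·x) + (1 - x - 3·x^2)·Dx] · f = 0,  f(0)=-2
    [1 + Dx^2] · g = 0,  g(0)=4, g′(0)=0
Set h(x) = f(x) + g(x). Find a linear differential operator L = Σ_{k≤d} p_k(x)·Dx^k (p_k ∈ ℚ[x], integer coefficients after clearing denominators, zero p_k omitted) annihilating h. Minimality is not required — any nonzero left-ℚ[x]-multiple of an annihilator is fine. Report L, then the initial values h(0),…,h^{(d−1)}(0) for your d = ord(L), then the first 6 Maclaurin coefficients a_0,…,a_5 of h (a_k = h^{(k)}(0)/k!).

f: a_k = -2, -2, -8, -14, -38, -80, …
g: a_k = 4, 0, -2, 0, 1/6, 0, …
Weyl lclm of L_f,L_g ⇒ L₀ (ord ≤ 3).
L = (43 + 292·x + 307·x^2 + 624·x^3 + 45·x^4 + 54·x^5) + (-9 - 7·x - 6·x^2 + 91·x^3 + 144·x^4 + 27·x^5 + 27·x^6)·Dx + (43 + 292·x + 307·x^2 + 624·x^3 + 45·x^4 + 54·x^5)·Dx^2 + (-9 - 7·x - 6·x^2 + 91·x^3 + 144·x^4 + 27·x^5 + 27·x^6)·Dx^3  (order 3).
h: a_k = 2, -2, -10, -14, -227/6, -80, …
ICs: h(0) = 2, h′(0) = -2, h′′(0) = -20.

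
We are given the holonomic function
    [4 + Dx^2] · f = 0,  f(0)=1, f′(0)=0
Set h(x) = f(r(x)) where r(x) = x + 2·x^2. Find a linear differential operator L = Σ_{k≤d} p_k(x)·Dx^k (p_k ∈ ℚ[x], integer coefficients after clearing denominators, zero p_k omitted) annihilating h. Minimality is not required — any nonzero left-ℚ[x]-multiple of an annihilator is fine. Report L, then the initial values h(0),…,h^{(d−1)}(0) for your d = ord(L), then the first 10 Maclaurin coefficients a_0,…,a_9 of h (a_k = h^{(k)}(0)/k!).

L = (4 + 48·x + 192·x^2 + 256·x^3) - 4·Dx + (1 + 4·x)·Dx^2  (order 2).
h: a_k = 1, 0, -2, -8, -22/3, 16/3, 716/45, 304/15, 1682/315, -4448/315, …
ICs: h(0) = 1, h′(0) = 0.

f: a_k = 1, 0, -2, 0, 2/3, 0, -4/45, 0, 2/315, 0, …
Change of var in L_f (x↦r) gives L₀.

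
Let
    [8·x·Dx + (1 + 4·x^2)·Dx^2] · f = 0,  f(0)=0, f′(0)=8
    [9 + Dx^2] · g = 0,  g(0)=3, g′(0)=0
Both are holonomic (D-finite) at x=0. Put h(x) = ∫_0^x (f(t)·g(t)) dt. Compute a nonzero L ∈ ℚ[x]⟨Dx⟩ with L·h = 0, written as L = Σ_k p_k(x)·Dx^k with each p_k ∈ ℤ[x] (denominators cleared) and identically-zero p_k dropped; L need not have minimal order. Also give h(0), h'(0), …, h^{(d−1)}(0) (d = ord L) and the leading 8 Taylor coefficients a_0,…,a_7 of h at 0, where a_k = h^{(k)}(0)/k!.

f: a_k = 0, 8, 0, -32/3, 0, 128/5, 0, -512/7, …
g: a_k = 3, 0, -27/2, 0, 81/8, 0, -243/80, 0, …
Sym-product of L_f,L_g gives L₀ (≤ ord 4).
h=∫h₀ ⇒ L = L₀·Dx.
L = (2925 + 31536·x^2 + 95904·x^4 + 186624·x^6 + 186624·x^8)·Dx + (2448·x + 20160·x^3 + 62208·x^5 + 82944·x^7)·Dx^2 + (442 + 5088·x^2 + 19008·x^4 + 41472·x^6 + 41472·x^8)·Dx^3 + (272·x + 2240·x^3 + 6912·x^5 + 9216·x^7)·Dx^4 + (13 + 176·x^2 + 928·x^4 + 2304·x^6 + 2304·x^8)·Dx^5  (order 5).
h: a_k = 0, 0, 12, 0, -35, 0, 503/10, 0, …
ICs: h(0) = 0, h′(0) = 0, h′′(0) = 24, h′′′(0) = 0, h′′′′(0) = -840.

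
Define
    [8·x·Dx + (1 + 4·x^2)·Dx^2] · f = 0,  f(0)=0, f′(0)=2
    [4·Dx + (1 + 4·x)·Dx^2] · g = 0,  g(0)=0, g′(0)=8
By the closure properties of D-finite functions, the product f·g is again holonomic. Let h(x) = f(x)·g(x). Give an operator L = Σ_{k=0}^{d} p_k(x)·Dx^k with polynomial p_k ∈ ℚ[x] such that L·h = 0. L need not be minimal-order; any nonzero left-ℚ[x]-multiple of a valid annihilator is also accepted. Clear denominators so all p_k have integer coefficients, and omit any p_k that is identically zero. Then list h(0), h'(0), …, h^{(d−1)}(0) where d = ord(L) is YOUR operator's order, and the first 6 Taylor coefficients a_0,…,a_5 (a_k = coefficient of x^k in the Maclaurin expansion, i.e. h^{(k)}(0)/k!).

f: a_k = 0, 2, 0, -8/3, 0, 32/5, …
g: a_k = 0, 8, -16, 128/3, -128, 2048/5, …
Product ⇒ symmetric product L₀, ord ≤ 4.
L = (96 + 640·x + 1408·x^2 + 7680·x^3 + 15360·x^4 + 26624·x^5 + 8192·x^7)·Dx + (24 + 320·x + 2656·x^2 + 9728·x^3 + 28160·x^4 + 47616·x^5 + 71680·x^6 + 6144·x^7 + 28672·x^8)·Dx^2 + (12 + 104·x + 672·x^2 + 2976·x^3 + 8256·x^4 + 18048·x^5 + 24576·x^6 + 35328·x^7 + 6144·x^8 + 16384·x^9)·Dx^3 + (1 + 12·x + 68·x^2 + 256·x^3 + 696·x^4 + 1536·x^5 + 2688·x^6 + 3072·x^7 + 4224·x^8 + 1024·x^9 + 2048·x^10)·Dx^4  (order 4).
h: a_k = 0, 0, 16, -32, 64, -640/3, …
ICs: h(0) = 0, h′(0) = 0, h′′(0) = 32, h′′′(0) = -192.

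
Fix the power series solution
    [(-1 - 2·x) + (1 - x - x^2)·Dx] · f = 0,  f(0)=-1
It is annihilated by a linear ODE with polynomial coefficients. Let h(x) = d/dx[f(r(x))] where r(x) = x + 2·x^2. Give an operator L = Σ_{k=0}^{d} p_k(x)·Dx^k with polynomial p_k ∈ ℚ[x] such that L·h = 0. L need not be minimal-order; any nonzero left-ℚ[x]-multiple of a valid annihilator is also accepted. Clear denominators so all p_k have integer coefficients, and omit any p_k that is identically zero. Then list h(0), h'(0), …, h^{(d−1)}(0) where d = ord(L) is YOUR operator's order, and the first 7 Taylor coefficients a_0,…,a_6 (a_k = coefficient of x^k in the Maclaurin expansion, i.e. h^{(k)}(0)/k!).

f: a_k = -1, -1, -2, -3, -5, -8, -13, …
h₀=f(r): pull back L_f along r ⇒ L₀.
h₀' ⇒ L via d/dx closure of L₀.
L = (8 + 42·x + 126·x^2 + 208·x^3 + 408·x^4 + 480·x^5 + 320·x^6) + (-1 - 5·x - 3·x^2 + 18·x^3 + 80·x^4 + 120·x^5 + 112·x^6 + 64·x^7)·Dx  (order 1).
h: a_k = -1, -8, -33, -124, -420, -1422, -4599, …
ICs: h(0) = -1.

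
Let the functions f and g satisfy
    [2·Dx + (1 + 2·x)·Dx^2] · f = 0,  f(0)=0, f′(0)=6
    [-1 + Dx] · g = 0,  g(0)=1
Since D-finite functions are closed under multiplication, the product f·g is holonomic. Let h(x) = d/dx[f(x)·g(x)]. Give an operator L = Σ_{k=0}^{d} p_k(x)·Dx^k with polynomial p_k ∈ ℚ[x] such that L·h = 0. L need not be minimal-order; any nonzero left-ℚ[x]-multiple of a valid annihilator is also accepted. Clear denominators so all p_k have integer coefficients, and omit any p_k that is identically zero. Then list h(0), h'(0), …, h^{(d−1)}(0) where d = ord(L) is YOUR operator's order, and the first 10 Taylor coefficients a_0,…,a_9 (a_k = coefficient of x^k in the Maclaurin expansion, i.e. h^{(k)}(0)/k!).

L = (5 - 4·x + 4·x^2) + (-4 + 4·x - 8·x^2)·Dx + (-1 + 4·x^2)·Dx^2  (order 2).
h: a_k = 6, 0, 15, -24, 209/4, -106, 25829/120, -6526/15, 393007/448, -6674687/3780, …
ICs: h(0) = 6, h′(0) = 0.

f: a_k = 0, 6, -6, 8, -12, 96/5, -32, 384/7, -96, 512/3, …
g: a_k = 1, 1, 1/2, 1/6, 1/24, 1/120, 1/720, 1/5040, 1/40320, 1/362880, …
L₀ := L_f ⊗_s L_g (sym. prod.), ord ≤ 2.
Differentiate: ansatz ord ≤ ord L₀ ⇒ L.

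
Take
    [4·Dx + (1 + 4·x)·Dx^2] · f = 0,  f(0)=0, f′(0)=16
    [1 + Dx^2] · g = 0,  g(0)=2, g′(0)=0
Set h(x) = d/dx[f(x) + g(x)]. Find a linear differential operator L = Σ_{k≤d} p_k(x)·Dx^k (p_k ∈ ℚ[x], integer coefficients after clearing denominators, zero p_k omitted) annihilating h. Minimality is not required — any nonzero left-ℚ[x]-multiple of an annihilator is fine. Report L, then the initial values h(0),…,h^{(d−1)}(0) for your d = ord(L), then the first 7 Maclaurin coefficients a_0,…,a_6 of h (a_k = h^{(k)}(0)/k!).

f: a_k = 0, 16, -32, 256/3, -256, 4096/5, -8192/3, …
g: a_k = 2, 0, -1, 0, 1/12, 0, -1/360, …
Weyl lclm of L_f,L_g ⇒ L₀ (ord ≤ 4).
Derive L from L₀ (diff closure).
L = (388 + 32·x + 64·x^2) + (33 + 140·x + 48·x^2 + 64·x^3)·Dx + (388 + 32·x + 64·x^2)·Dx^2 + (33 + 140·x + 48·x^2 + 64·x^3)·Dx^3  (order 3).
h: a_k = 16, -66, 256, -3071/3, 4096, -983041/60, 65536, …
ICs: h(0) = 16, h′(0) = -66, h′′(0) = 512.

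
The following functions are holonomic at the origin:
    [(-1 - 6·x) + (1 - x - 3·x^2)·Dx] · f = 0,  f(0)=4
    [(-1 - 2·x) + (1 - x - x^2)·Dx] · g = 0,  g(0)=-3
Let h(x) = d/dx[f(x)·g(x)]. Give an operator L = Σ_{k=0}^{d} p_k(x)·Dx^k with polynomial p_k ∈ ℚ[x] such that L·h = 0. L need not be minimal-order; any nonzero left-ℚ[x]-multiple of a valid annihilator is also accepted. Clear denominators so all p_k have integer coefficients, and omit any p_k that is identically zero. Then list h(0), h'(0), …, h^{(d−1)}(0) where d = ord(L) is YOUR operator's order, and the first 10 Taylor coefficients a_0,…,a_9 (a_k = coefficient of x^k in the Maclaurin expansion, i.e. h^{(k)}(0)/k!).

f: a_k = 4, 4, 16, 28, 76, 160, 388, 868, 2032, 4636, …
g: a_k = -3, -3, -6, -9, -15, -24, -39, -63, -102, -165, …
h₀=f·g: eliminate ⇒ L₀, order ≤ 1·1.
h=h₀': d/dx-closure on L₀ ⇒ L.
L = (7 + 6·x - 15·x^2 - 108·x^3 + 15·x^4 + 180·x^5 + 90·x^6) + (-1 - x + 15·x^2 - x^3 - 45·x^4 - 3·x^5 + 42·x^6 + 18·x^7)·Dx  (order 1).
h: a_k = -24, -168, -576, -2016, -5880, -17064, -46368, -124512, -324864, -838560, …
ICs: h(0) = -24.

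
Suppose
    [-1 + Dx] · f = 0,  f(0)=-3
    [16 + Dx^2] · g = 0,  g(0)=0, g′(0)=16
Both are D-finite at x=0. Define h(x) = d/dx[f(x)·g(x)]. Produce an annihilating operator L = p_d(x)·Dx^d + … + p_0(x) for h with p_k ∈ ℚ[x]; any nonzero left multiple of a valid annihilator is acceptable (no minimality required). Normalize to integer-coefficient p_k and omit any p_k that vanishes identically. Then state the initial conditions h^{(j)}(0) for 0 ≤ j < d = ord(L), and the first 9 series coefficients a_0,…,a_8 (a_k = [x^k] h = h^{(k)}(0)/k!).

L = 17 - 2·Dx + Dx^2  (order 2).
h: a_k = -48, -96, 312, 480, -202, -2444/5, -727/15, 184, 50999/840, …
ICs: h(0) = -48, h′(0) = -96.

f: a_k = -3, -3, -3/2, -1/2, -1/8, -1/40, -1/240, -1/1680, -1/13440, …
g: a_k = 0, 16, 0, -128/3, 0, 512/15, 0, -4096/315, 0, …
f·g: L₀ = L_f ⊗_s L_g, ord ≤ 1·2.
h₀' ⇒ L via d/dx closure of L₀.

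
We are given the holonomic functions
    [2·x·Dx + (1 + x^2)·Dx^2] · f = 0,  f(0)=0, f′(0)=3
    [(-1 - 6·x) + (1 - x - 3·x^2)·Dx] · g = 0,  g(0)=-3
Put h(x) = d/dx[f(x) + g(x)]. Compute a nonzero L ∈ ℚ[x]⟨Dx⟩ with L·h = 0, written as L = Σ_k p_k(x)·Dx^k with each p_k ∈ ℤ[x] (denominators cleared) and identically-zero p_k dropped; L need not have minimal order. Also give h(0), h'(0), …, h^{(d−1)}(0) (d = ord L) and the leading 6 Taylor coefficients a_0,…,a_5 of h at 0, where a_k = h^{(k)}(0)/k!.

L = (8 - 32·x - 300·x^2 - 504·x^3 - 1134·x^4 - 162·x^6) + (-22 - 148·x - 184·x^2 - 576·x^3 - 441·x^4 - 918·x^5 - 27·x^6 - 162·x^7)·Dx + (4 + 6·x + 18·x^2 - 60·x^3 - 85·x^4 - 75·x^5 - 126·x^6 - 9·x^7 - 27·x^8)·Dx^2  (order 2).
h: a_k = 0, -24, -66, -228, -597, -1746, …
ICs: h(0) = 0, h′(0) = -24.

f: a_k = 0, 3, 0, -1, 0, 3/5, …
g: a_k = -3, -3, -12, -21, -57, -120, …
Weyl lclm of L_f,L_g ⇒ L₀ (ord ≤ 3).
Differentiate: ansatz ord ≤ ord L₀ ⇒ L.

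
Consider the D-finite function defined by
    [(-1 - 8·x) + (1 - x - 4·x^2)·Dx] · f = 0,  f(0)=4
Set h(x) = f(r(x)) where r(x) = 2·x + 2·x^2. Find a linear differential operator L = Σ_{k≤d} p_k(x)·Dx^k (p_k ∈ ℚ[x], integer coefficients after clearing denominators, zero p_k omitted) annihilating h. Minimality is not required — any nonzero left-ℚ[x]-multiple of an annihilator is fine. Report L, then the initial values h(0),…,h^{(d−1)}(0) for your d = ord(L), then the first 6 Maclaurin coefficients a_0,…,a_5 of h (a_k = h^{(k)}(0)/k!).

f: a_k = 4, 4, 20, 36, 116, 260, …
Change of var in L_f (x↦r) gives L₀.
L = (2 + 36·x + 96·x^2 + 64·x^3) + (-1 + 2·x + 18·x^2 + 32·x^3 + 16·x^4)·Dx  (order 1).
h: a_k = 4, 8, 88, 448, 2800, 16608, …
ICs: h(0) = 4.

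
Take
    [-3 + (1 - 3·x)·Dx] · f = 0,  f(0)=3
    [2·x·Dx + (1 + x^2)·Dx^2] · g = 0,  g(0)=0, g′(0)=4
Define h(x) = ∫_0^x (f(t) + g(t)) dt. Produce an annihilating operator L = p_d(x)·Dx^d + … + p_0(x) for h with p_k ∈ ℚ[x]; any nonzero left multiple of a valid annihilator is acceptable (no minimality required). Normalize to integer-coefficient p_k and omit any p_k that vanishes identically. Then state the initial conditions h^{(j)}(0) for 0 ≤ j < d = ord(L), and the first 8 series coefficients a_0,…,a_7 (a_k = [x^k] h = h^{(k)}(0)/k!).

f: a_k = 3, 9, 27, 81, 243, 729, 2187, 6561, …
g: a_k = 0, 4, 0, -4/3, 0, 4/5, 0, -4/7, …
Sum ⇒ L₀ = lclm(L_f,L_g) in ℚ(x)⟨Dx⟩.
h=∫h₀ ⇒ L = L₀·Dx.
L = (-6 + 72·x + 18·x^2)·Dx^2 + (28 - 6·x + 60·x^2 + 18·x^3)·Dx^3 + (-3 + 8·x + 8·x^3 + 3·x^4)·Dx^4  (order 4).
h: a_k = 0, 3, 13/2, 9, 239/12, 243/5, 3649/30, 2187/7, …
ICs: h(0) = 0, h′(0) = 3, h′′(0) = 13, h′′′(0) = 54.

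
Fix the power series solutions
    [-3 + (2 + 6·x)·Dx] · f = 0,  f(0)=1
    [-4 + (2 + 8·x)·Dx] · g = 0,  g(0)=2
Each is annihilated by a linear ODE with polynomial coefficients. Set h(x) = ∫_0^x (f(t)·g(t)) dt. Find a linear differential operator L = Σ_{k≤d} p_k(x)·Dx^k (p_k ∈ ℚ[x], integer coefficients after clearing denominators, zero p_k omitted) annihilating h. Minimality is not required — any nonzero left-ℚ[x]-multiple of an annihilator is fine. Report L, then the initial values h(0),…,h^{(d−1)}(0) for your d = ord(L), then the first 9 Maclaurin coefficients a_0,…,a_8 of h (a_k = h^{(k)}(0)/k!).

L = (-7 - 24·x)·Dx + (2 + 14·x + 24·x^2)·Dx^2  (order 2).
h: a_k = 0, 2, 7/2, -1/12, 7/32, -197/320, 1393/768, -19797/3584, 141351/8192, …
ICs: h(0) = 0, h′(0) = 2.

f: a_k = 1, 3/2, -9/8, 27/16, -405/128, 1701/256, -15309/1024, 72171/2048, -2814669/32768, …
g: a_k = 2, 4, -4, 8, -20, 56, -168, 528, -1716, …
h₀=f·g: eliminate ⇒ L₀, order ≤ 1·1.
h=∫h₀ ⇒ L = L₀·Dx.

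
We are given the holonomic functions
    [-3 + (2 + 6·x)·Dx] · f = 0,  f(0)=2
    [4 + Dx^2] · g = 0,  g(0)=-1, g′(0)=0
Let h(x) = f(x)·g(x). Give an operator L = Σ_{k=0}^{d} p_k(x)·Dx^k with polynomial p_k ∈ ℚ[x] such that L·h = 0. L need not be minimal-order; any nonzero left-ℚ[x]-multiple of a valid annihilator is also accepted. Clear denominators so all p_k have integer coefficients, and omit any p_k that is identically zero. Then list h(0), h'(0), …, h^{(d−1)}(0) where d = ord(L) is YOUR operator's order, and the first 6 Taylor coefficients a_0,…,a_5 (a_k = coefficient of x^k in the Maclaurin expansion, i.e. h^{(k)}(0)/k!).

f: a_k = 2, 3, -9/4, 27/8, -405/64, 1701/128, …
g: a_k = -1, 0, 2, 0, -2/3, 0, …
L₀ := L_f ⊗_s L_g (sym. prod.), ord ≤ 2.
L = (43 + 96·x + 144·x^2) + (-12 - 36·x)·Dx + (4 + 24·x + 36·x^2)·Dx^2  (order 2).
h: a_k = -2, -3, 25/4, 21/8, 95/192, -1093/128, …
ICs: h(0) = -2, h′(0) = -3.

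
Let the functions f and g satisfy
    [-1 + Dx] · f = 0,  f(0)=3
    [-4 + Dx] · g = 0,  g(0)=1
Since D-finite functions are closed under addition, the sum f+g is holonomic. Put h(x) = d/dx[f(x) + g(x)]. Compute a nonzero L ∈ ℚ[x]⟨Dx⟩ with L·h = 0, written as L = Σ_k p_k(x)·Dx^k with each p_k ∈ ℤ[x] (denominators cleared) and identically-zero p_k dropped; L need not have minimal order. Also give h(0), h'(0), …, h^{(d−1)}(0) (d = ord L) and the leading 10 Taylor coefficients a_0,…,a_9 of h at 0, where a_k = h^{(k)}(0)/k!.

f: a_k = 3, 3, 3/2, 1/2, 1/8, 1/40, 1/240, 1/1680, 1/13440, 1/120960, …
g: a_k = 1, 4, 8, 32/3, 32/3, 128/15, 256/45, 1024/315, 512/315, 2048/2835, …
Weyl lclm of L_f,L_g ⇒ L₀ (ord ≤ 2).
h₀' ⇒ L via d/dx closure of L₀.
L = 4 - 5·Dx + Dx^2  (order 2).
h: a_k = 7, 19, 67/2, 259/6, 1027/24, 4099/120, 16387/720, 65539/5040, 262147/40320, 149797/51840, …
ICs: h(0) = 7, h′(0) = 19.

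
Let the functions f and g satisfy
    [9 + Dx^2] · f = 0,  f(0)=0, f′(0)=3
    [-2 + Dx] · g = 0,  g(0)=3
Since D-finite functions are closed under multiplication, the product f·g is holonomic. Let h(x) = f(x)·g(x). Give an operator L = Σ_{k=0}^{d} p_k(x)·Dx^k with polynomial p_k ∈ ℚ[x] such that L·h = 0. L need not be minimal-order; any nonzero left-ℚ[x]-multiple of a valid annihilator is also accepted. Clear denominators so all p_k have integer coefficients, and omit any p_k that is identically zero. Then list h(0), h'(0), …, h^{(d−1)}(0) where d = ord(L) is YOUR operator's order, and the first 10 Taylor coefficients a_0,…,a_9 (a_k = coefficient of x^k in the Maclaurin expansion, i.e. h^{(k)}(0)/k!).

f: a_k = 0, 3, 0, -9/2, 0, 81/40, 0, -243/560, 0, 243/4480, …
g: a_k = 3, 6, 6, 4, 2, 4/5, 4/15, 8/105, 2/105, 4/945, …
L₀ := L_f ⊗_s L_g (sym. prod.), ord ≤ 2.
L = 13 - 4·Dx + Dx^2  (order 2).
h: a_k = 0, 9, 18, 9/2, -15, -597/40, -69/20, 1483/560, 17/8, 2089/4480, …
ICs: h(0) = 0, h′(0) = 9.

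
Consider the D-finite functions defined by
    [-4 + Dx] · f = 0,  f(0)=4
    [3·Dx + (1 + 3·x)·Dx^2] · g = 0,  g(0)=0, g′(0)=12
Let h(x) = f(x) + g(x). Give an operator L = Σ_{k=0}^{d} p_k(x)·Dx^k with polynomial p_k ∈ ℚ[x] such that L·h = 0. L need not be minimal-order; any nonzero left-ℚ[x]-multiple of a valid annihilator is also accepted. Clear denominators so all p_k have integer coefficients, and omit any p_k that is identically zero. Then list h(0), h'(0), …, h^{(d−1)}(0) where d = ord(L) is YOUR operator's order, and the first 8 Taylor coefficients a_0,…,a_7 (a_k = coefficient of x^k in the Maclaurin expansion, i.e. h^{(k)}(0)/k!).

L = (-120 - 144·x)·Dx + (2 - 96·x - 144·x^2)·Dx^2 + (7 + 33·x + 36·x^2)·Dx^3  (order 3).
h: a_k = 4, 28, 14, 236/3, -115/3, 3428/15, -20846/45, 397756/315, …
ICs: h(0) = 4, h′(0) = 28, h′′(0) = 28.

f: a_k = 4, 16, 32, 128/3, 128/3, 512/15, 1024/45, 4096/315, …
g: a_k = 0, 12, -18, 36, -81, 972/5, -486, 8748/7, …
h₀=f+g: left-lcm gives L₀, ord ≤ 3.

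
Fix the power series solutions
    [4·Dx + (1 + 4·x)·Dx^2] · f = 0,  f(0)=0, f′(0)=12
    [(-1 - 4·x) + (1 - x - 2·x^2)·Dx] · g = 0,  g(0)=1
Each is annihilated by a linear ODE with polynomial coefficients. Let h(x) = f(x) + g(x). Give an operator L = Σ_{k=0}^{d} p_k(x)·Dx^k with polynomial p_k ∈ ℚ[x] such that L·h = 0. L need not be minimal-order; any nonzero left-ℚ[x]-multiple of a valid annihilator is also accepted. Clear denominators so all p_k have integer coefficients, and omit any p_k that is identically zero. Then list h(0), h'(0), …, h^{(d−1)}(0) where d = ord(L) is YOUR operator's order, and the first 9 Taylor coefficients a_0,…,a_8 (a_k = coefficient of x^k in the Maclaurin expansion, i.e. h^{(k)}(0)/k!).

f: a_k = 0, 12, -24, 64, -192, 3072/5, -2048, 49152/7, -24576, …
g: a_k = 1, 1, 3, 5, 11, 21, 43, 85, 171, …
L₀ := lclm(L_f,L_g); ord L₀ ≤ 2+1.
L = (-156 - 624·x - 1440·x^2 - 768·x^3 - 768·x^4)·Dx + (1 - 160·x - 1064·x^2 - 1952·x^3 - 1600·x^4 - 1280·x^5)·Dx^2 + (5 + 39·x + 66·x^2 - 80·x^3 - 240·x^4 - 384·x^5 - 256·x^6)·Dx^3  (order 3).
h: a_k = 1, 13, -21, 69, -181, 3177/5, -2005, 49747/7, -24405, …
ICs: h(0) = 1, h′(0) = 13, h′′(0) = -42.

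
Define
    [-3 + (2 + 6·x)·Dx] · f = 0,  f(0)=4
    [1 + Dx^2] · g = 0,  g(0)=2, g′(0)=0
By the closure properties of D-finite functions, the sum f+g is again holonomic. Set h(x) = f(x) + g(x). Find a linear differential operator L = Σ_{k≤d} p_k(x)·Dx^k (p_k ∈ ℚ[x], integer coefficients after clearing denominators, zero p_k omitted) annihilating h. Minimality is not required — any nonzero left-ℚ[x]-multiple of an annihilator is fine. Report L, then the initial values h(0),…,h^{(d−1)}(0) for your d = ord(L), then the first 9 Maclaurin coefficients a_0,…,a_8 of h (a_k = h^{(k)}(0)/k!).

L = (-93 - 72·x - 108·x^2) + (-10 + 18·x + 216·x^2 + 216·x^3)·Dx + (-93 - 72·x - 108·x^2)·Dx^2 + (-10 + 18·x + 216·x^2 + 216·x^3)·Dx^3  (order 3).
h: a_k = 6, 6, -11/2, 27/4, -1207/96, 1701/64, -688937/11520, 72171/512, -886620607/2580480, …
ICs: h(0) = 6, h′(0) = 6, h′′(0) = -11.

f: a_k = 4, 6, -9/2, 27/4, -405/32, 1701/64, -15309/256, 72171/512, -2814669/8192, …
g: a_k = 2, 0, -1, 0, 1/12, 0, -1/360, 0, 1/20160, …
h₀=f+g: left-lcm gives L₀, ord ≤ 3.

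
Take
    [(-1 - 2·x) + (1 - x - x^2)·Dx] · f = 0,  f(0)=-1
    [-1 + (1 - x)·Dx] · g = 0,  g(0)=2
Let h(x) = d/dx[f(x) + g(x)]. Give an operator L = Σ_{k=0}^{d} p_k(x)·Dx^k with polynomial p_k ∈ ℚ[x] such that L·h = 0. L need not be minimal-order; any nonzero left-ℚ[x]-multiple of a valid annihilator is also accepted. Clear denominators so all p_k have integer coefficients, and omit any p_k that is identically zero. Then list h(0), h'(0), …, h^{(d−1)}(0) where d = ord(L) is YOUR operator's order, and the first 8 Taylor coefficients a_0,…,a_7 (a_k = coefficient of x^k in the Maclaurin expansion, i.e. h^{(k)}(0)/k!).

f: a_k = -1, -1, -2, -3, -5, -8, -13, -21, …
g: a_k = 2, 2, 2, 2, 2, 2, 2, 2, …
Weyl lclm of L_f,L_g ⇒ L₀ (ord ≤ 2).
Derive L from L₀ (diff closure).
L = (-6 - 24·x - 24·x^3 + 6·x^4) + (6 + 6·x - 6·x^2 - 21·x^4 + 6·x^5)·Dx + (-1 + 2·x - 3·x^2 + 6·x^3 - 2·x^4 - 3·x^5 + x^6)·Dx^2  (order 2).
h: a_k = 1, 0, -3, -12, -30, -66, -133, -256, …
ICs: h(0) = 1, h′(0) = 0.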